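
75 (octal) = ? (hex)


75 (base 8) = 61 (decimal)
61 (decimal) = 3D (base 16)


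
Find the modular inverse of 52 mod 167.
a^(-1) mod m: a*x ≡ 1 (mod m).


Use the extended Euclidean algorithm on (167, 52); each row r = 167*s + 52*t:
r=167, s=1, t=0
r=52, s=0, t=1
q=3: r=11, s=1, t=-3   [167*(1) + 52*(-3) = 11]
q=4: r=8, s=-4, t=13   [167*(-4) + 52*(13) = 8]
q=1: r=3, s=5, t=-16   [167*(5) + 52*(-16) = 3]
q=2: r=2, s=-14, t=45   [167*(-14) + 52*(45) = 2]
q=1: r=1, s=19, t=-61   [167*(19) + 52*(-61) = 1]
q=2: r=0, s=-52, t=167   [167*(-52) + 52*(167) = 0]
GCD = 1 with t = -61, so 52*(-61) ≡ 1 (mod 167)
Inverse = -61 mod 167 = 106
Check: 52 * 106 = 5512 ≡ 1 (mod 167)

52^(-1) ≡ 106 (mod 167)


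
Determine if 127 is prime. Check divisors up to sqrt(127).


Check divisors up to sqrt(127) = 11.2694
No divisors found.
127 is prime.

Yes, 127 is prime


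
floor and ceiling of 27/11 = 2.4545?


27/11 = 2.4545
floor = 2
ceil = 3

floor = 2, ceil = 3


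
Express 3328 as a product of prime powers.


3328 / 2 = 1664
1664 / 2 = 832
832 / 2 = 416
416 / 2 = 208
208 / 2 = 104
104 / 2 = 52
52 / 2 = 26
26 / 2 = 13
13 / 13 = 1
3328 = 2^8 × 13


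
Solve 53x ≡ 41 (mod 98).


GCD(53, 98) = 1, unique solution
a^(-1) mod 98 = 37
x = 37 * 41 mod 98 = 47

x ≡ 47 (mod 98)


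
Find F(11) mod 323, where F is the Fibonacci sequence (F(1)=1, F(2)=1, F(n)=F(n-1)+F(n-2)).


F(k) mod 323 for k=1..11:
1, 1, 2, 3, 5, 8, 13, 21, 34, 55, 89
F(11) mod 323 = 89


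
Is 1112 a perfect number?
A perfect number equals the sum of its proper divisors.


Proper divisors of 1112: 1, 2, 4, 8, 139, 278, 556
Sum = 1 + 2 + 4 + 8 + 139 + 278 + 556 = 988

No, 1112 is not perfect (988 ≠ 1112)


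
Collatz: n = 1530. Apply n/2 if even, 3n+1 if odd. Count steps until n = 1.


1530 → 765 → 2296 → 1148 → 574 → 287 → 862 → 431 → 1294 → 647 → 1942 → 971 → 2914 → 1457 → 4372 → 2186 → 1093 → 3280 → 1640 → 820 → 410 → 205 → 616 → 308 → 154 → 77 → 232 → 116 → 58 → 29 → 88 → 44 → 22 → 11 → 34 → 17 → 52 → 26 → 13 → 40 → 20 → 10 → 5 → 16 → 8 → 4 → 2 → 1
Total steps = 47

47 steps


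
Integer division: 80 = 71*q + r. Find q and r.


80 = 71 * 1 + 9
Check: 71 + 9 = 80

q = 1, r = 9


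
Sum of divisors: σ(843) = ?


Divisors of 843: 1, 3, 281, 843
Sum = 1 + 3 + 281 + 843 = 1128

σ(843) = 1128


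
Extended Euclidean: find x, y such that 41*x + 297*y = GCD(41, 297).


Tabular extended Euclidean (each row: r = 41*s + 297*t):
r=41, s=1, t=0
r=297, s=0, t=1
q=0: r=41, s=1, t=0   [41*(1) + 297*(0) = 41]
q=7: r=10, s=-7, t=1   [41*(-7) + 297*(1) = 10]
q=4: r=1, s=29, t=-4   [41*(29) + 297*(-4) = 1]
q=10: r=0, s=-297, t=41   [41*(-297) + 297*(41) = 0]
GCD = 1; from the row with r=1: x=29, y=-4
Check: 41*(29) + 297*(-4) = 1189 - 1188 = 1

GCD = 1, x = 29, y = -4


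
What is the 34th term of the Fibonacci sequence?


Sequence: 1, 1, 2, 3, 5, 8, 13, 21, 34, 55, 89, 144, 233, 377, 610, 987, 1597, 2584, 4181, 6765, 10946, 17711, 28657, 46368, 75025, 121393, 196418, 317811, 514229, 832040, 1346269, 2178309, 3524578, 5702887
F(34) = 5702887


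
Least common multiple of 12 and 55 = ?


GCD(12, 55) = 1
LCM = 12*55/1 = 660/1 = 660

LCM = 660


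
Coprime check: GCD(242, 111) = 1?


Euclidean algorithm:
242 = 2 * 111 + 20
111 = 5 * 20 + 11
20 = 1 * 11 + 9
11 = 1 * 9 + 2
9 = 4 * 2 + 1
2 = 2 * 1 + 0
GCD(242, 111) = 1

Yes, coprime (GCD = 1)


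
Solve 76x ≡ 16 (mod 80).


GCD(76, 80) = 4 divides 16
Divide: 19x ≡ 4 (mod 20)
x ≡ 16 (mod 20)


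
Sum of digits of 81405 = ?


8 + 1 + 4 + 0 + 5 = 18


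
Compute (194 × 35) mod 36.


194 × 35 = 6790
6790 mod 36 = 22


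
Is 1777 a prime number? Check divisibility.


Check divisors up to sqrt(1777) = 42.1545
No divisors found.
1777 is prime.

Yes, 1777 is prime


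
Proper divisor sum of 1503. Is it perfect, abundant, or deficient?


Proper divisors: 1, 3, 9, 167, 501
Sum = 1 + 3 + 9 + 167 + 501 = 681
681 < 1503 → deficient

s(1503) = 681 (deficient)


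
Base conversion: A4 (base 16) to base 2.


A4 (base 16) = 164 (decimal)
164 (decimal) = 10100100 (base 2)


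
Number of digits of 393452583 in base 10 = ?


393452583 has 9 digits in base 10
floor(log10(393452583)) + 1 = floor(8.5949) + 1 = 9

9 digits (base 10)


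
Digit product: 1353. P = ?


1 × 3 × 5 × 3 = 45


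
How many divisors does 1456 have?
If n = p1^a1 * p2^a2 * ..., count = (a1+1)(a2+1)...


1456 = 2^4 × 7^1 × 13^1
d(1456) = (4+1) × (1+1) × (1+1) = 20

20 divisors


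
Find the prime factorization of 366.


366 / 2 = 183
183 / 3 = 61
61 / 61 = 1
366 = 2 × 3 × 61


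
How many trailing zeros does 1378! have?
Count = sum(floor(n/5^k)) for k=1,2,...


floor(1378/5) = 275
floor(1378/25) = 55
floor(1378/125) = 11
floor(1378/625) = 2
Total = 343

343 trailing zeros


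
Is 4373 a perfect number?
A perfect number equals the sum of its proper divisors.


Proper divisors of 4373: 1
Sum = 1 = 1

No, 4373 is not perfect (1 ≠ 4373)


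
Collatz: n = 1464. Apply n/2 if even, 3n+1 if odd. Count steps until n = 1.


1464 → 732 → 366 → 183 → 550 → 275 → 826 → 413 → 1240 → 620 → 310 → 155 → 466 → 233 → 700 → 350 → 175 → 526 → 263 → 790 → 395 → 1186 → 593 → 1780 → 890 → 445 → 1336 → 668 → 334 → 167 → 502 → 251 → 754 → 377 → 1132 → 566 → 283 → 850 → 425 → 1276 → 638 → 319 → 958 → 479 → 1438 → 719 → 2158 → 1079 → 3238 → 1619 → 4858 → 2429 → 7288 → 3644 → 1822 → 911 → 2734 → 1367 → 4102 → 2051 → 6154 → 3077 → 9232 → 4616 → 2308 → 1154 → 577 → 1732 → 866 → 433 → 1300 → 650 → 325 → 976 → 488 → 244 → 122 → 61 → 184 → 92 → 46 → 23 → 70 → 35 → 106 → 53 → 160 → 80 → 40 → 20 → 10 → 5 → 16 → 8 → 4 → 2 → 1
Total steps = 96

96 steps


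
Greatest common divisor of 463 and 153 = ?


463 = 3 * 153 + 4
153 = 38 * 4 + 1
4 = 4 * 1 + 0
GCD = 1


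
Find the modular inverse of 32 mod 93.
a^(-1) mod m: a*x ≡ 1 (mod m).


Use the extended Euclidean algorithm on (93, 32); each row r = 93*s + 32*t:
r=93, s=1, t=0
r=32, s=0, t=1
q=2: r=29, s=1, t=-2   [93*(1) + 32*(-2) = 29]
q=1: r=3, s=-1, t=3   [93*(-1) + 32*(3) = 3]
q=9: r=2, s=10, t=-29   [93*(10) + 32*(-29) = 2]
q=1: r=1, s=-11, t=32   [93*(-11) + 32*(32) = 1]
q=2: r=0, s=32, t=-93   [93*(32) + 32*(-93) = 0]
GCD = 1 with t = 32, so 32*(32) ≡ 1 (mod 93)
Inverse = 32 mod 93 = 32
Check: 32 * 32 = 1024 ≡ 1 (mod 93)

32^(-1) ≡ 32 (mod 93)


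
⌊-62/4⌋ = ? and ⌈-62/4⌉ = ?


-62/4 = -15.5000
floor = -16
ceil = -15

floor = -16, ceil = -15


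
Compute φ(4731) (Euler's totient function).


4731 = 3 × 19 × 83
Prime factors: 3, 19, 83
φ(4731) = 4731 × (1-1/3) × (1-1/19) × (1-1/83)
= 4731 × 2/3 × 18/19 × 82/83 = 2952

φ(4731) = 2952


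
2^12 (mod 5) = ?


2^1 mod 5 = 2
2^2 mod 5 = 4
2^3 mod 5 = 3
2^4 mod 5 = 1
2^5 mod 5 = 2
2^6 mod 5 = 4
2^7 mod 5 = 3
2^8 mod 5 = 1
2^9 mod 5 = 2
2^10 mod 5 = 4
2^11 mod 5 = 3
2^12 mod 5 = 1


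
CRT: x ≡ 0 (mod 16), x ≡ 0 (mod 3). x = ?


M = 16*3 = 48
M1 = M/16 = 3, M2 = M/3 = 16
M1^(-1) mod 16 = 11, M2^(-1) mod 3 = 1
x = 0*3*11 + 0*16*1 = 0
0 mod 48 = 0
Check: 0 mod 16 = 0 ✓, 0 mod 3 = 0 ✓

x ≡ 0 (mod 48)


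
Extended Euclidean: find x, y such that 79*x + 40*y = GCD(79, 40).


Tabular extended Euclidean (each row: r = 79*s + 40*t):
r=79, s=1, t=0
r=40, s=0, t=1
q=1: r=39, s=1, t=-1   [79*(1) + 40*(-1) = 39]
q=1: r=1, s=-1, t=2   [79*(-1) + 40*(2) = 1]
q=39: r=0, s=40, t=-79   [79*(40) + 40*(-79) = 0]
GCD = 1; from the row with r=1: x=-1, y=2
Check: 79*(-1) + 40*(2) = -79 + 80 = 1

GCD = 1, x = -1, y = 2


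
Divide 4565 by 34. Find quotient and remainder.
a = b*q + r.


4565 = 34 * 134 + 9
Check: 4556 + 9 = 4565

q = 134, r = 9


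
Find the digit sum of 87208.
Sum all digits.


8 + 7 + 2 + 0 + 8 = 25


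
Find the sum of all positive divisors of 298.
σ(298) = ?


Divisors of 298: 1, 2, 149, 298
Sum = 1 + 2 + 149 + 298 = 450

σ(298) = 450


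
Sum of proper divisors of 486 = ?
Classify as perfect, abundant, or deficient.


Proper divisors: 1, 2, 3, 6, 9, 18, 27, 54, 81, 162, 243
Sum = 1 + 2 + 3 + 6 + 9 + 18 + 27 + 54 + 81 + 162 + 243 = 606
606 > 486 → abundant

s(486) = 606 (abundant)


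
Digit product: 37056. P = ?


3 × 7 × 0 × 5 × 6 = 0


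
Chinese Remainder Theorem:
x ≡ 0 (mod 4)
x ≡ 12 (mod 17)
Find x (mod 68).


M = 4*17 = 68
M1 = M/4 = 17, M2 = M/17 = 4
M1^(-1) mod 4 = 1, M2^(-1) mod 17 = 13
x = 0*17*1 + 12*4*13 = 624
624 mod 68 = 12
Check: 12 mod 4 = 0 ✓, 12 mod 17 = 12 ✓

x ≡ 12 (mod 68)


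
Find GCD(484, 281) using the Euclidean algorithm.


484 = 1 * 281 + 203
281 = 1 * 203 + 78
203 = 2 * 78 + 47
78 = 1 * 47 + 31
47 = 1 * 31 + 16
31 = 1 * 16 + 15
16 = 1 * 15 + 1
15 = 15 * 1 + 0
GCD = 1


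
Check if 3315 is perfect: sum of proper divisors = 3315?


Proper divisors of 3315: 1, 3, 5, 13, 15, 17, 39, 51, 65, 85, 195, 221, 255, 663, 1105
Sum = 1 + 3 + 5 + 13 + 15 + 17 + 39 + 51 + 65 + 85 + 195 + 221 + 255 + 663 + 1105 = 2733

No, 3315 is not perfect (2733 ≠ 3315)


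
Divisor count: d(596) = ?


596 = 2^2 × 149^1
d(596) = (2+1) × (1+1) = 6

6 divisors


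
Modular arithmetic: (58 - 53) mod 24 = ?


58 - 53 = 5
5 mod 24 = 5


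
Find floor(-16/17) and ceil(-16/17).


-16/17 = -0.9412
floor = -1
ceil = 0

floor = -1, ceil = 0


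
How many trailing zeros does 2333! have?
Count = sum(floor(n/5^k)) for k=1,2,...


floor(2333/5) = 466
floor(2333/25) = 93
floor(2333/125) = 18
floor(2333/625) = 3
Total = 580

580 trailing zeros


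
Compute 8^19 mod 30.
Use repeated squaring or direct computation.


8^1 mod 30 = 8
8^2 mod 30 = 4
8^3 mod 30 = 2
8^4 mod 30 = 16
8^5 mod 30 = 8
8^6 mod 30 = 4
8^7 mod 30 = 2
8^8 mod 30 = 16
8^9 mod 30 = 8
8^10 mod 30 = 4
8^11 mod 30 = 2
8^12 mod 30 = 16
8^13 mod 30 = 8
8^14 mod 30 = 4
8^15 mod 30 = 2
8^16 mod 30 = 16
8^17 mod 30 = 8
8^18 mod 30 = 4
8^19 mod 30 = 2


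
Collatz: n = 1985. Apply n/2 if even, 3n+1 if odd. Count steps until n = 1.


1985 → 5956 → 2978 → 1489 → 4468 → 2234 → 1117 → 3352 → 1676 → 838 → 419 → 1258 → 629 → 1888 → 944 → 472 → 236 → 118 → 59 → 178 → 89 → 268 → 134 → 67 → 202 → 101 → 304 → 152 → 76 → 38 → 19 → 58 → 29 → 88 → 44 → 22 → 11 → 34 → 17 → 52 → 26 → 13 → 40 → 20 → 10 → 5 → 16 → 8 → 4 → 2 → 1
Total steps = 50

50 steps


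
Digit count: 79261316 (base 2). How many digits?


79261316 in base 2 = 100101110010110111010000100
Number of digits = 27

27 digits (base 2)


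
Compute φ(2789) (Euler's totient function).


2789 = 2789
Prime factors: 2789
φ(2789) = 2789 × (1-1/2789)
= 2789 × 2788/2789 = 2788

φ(2789) = 2788


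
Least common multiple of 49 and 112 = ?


GCD(49, 112) = 7
LCM = 49*112/7 = 5488/7 = 784

LCM = 784


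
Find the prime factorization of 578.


578 / 2 = 289
289 / 17 = 17
17 / 17 = 1
578 = 2 × 17^2


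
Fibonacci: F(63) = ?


Sequence: 1, 1, 2, 3, 5, 8, 13, 21, 34, 55, 89, 144, 233, 377, 610, 987, 1597, 2584, 4181, 6765, 10946, 17711, 28657, 46368, 75025, 121393, 196418, 317811, 514229, 832040, 1346269, 2178309, 3524578, 5702887, 9227465, 14930352, 24157817, 39088169, 63245986, 102334155, 165580141, 267914296, 433494437, 701408733, 1134903170, 1836311903, 2971215073, 4807526976, 7778742049, 12586269025, 20365011074, 32951280099, 53316291173, 86267571272, 139583862445, 225851433717, 365435296162, 591286729879, 956722026041, 1548008755920, 2504730781961, 4052739537881, 6557470319842
F(63) = 6557470319842


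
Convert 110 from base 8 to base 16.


110 (base 8) = 72 (decimal)
72 (decimal) = 48 (base 16)


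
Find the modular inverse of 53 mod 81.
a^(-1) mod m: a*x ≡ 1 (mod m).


Use the extended Euclidean algorithm on (81, 53); each row r = 81*s + 53*t:
r=81, s=1, t=0
r=53, s=0, t=1
q=1: r=28, s=1, t=-1   [81*(1) + 53*(-1) = 28]
q=1: r=25, s=-1, t=2   [81*(-1) + 53*(2) = 25]
q=1: r=3, s=2, t=-3   [81*(2) + 53*(-3) = 3]
q=8: r=1, s=-17, t=26   [81*(-17) + 53*(26) = 1]
q=3: r=0, s=53, t=-81   [81*(53) + 53*(-81) = 0]
GCD = 1 with t = 26, so 53*(26) ≡ 1 (mod 81)
Inverse = 26 mod 81 = 26
Check: 53 * 26 = 1378 ≡ 1 (mod 81)

53^(-1) ≡ 26 (mod 81)


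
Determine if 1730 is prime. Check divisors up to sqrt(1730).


1730 / 2 = 865 (exact division)
1730 is NOT prime.

No, 1730 is not prime


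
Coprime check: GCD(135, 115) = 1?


Euclidean algorithm:
135 = 1 * 115 + 20
115 = 5 * 20 + 15
20 = 1 * 15 + 5
15 = 3 * 5 + 0
GCD(135, 115) = 5

No, not coprime (GCD = 5)


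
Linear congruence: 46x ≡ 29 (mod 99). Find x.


GCD(46, 99) = 1, unique solution
a^(-1) mod 99 = 28
x = 28 * 29 mod 99 = 20

x ≡ 20 (mod 99)


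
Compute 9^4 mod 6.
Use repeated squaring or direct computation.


9^1 mod 6 = 3
9^2 mod 6 = 3
9^3 mod 6 = 3
9^4 mod 6 = 3


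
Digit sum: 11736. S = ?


1 + 1 + 7 + 3 + 6 = 18


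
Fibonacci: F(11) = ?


Sequence: 1, 1, 2, 3, 5, 8, 13, 21, 34, 55, 89
F(11) = 89


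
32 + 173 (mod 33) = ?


32 + 173 = 205
205 mod 33 = 7


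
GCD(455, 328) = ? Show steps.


455 = 1 * 328 + 127
328 = 2 * 127 + 74
127 = 1 * 74 + 53
74 = 1 * 53 + 21
53 = 2 * 21 + 11
21 = 1 * 11 + 10
11 = 1 * 10 + 1
10 = 10 * 1 + 0
GCD = 1


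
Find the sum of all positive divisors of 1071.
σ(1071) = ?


Divisors of 1071: 1, 3, 7, 9, 17, 21, 51, 63, 119, 153, 357, 1071
Sum = 1 + 3 + 7 + 9 + 17 + 21 + 51 + 63 + 119 + 153 + 357 + 1071 = 1872

σ(1071) = 1872


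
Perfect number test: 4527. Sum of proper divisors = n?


Proper divisors of 4527: 1, 3, 9, 503, 1509
Sum = 1 + 3 + 9 + 503 + 1509 = 2025

No, 4527 is not perfect (2025 ≠ 4527)


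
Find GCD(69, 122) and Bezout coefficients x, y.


Tabular extended Euclidean (each row: r = 69*s + 122*t):
r=69, s=1, t=0
r=122, s=0, t=1
q=0: r=69, s=1, t=0   [69*(1) + 122*(0) = 69]
q=1: r=53, s=-1, t=1   [69*(-1) + 122*(1) = 53]
q=1: r=16, s=2, t=-1   [69*(2) + 122*(-1) = 16]
q=3: r=5, s=-7, t=4   [69*(-7) + 122*(4) = 5]
q=3: r=1, s=23, t=-13   [69*(23) + 122*(-13) = 1]
q=5: r=0, s=-122, t=69   [69*(-122) + 122*(69) = 0]
GCD = 1; from the row with r=1: x=23, y=-13
Check: 69*(23) + 122*(-13) = 1587 - 1586 = 1

GCD = 1, x = 23, y = -13


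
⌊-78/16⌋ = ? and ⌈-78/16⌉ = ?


-78/16 = -4.8750
floor = -5
ceil = -4

floor = -5, ceil = -4


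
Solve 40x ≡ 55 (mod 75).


GCD(40, 75) = 5 divides 55
Divide: 8x ≡ 11 (mod 15)
x ≡ 7 (mod 15)


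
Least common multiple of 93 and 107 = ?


GCD(93, 107) = 1
LCM = 93*107/1 = 9951/1 = 9951

LCM = 9951


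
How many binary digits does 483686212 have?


483686212 in base 2 = 11100110101000111011101000100
Number of digits = 29

29 digits (base 2)


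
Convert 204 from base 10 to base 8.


204 (base 10) = 204 (decimal)
204 (decimal) = 314 (base 8)


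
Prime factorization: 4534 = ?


4534 / 2 = 2267
2267 / 2267 = 1
4534 = 2 × 2267


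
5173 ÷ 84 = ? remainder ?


5173 = 84 * 61 + 49
Check: 5124 + 49 = 5173

q = 61, r = 49


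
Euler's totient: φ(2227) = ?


2227 = 17 × 131
Prime factors: 17, 131
φ(2227) = 2227 × (1-1/17) × (1-1/131)
= 2227 × 16/17 × 130/131 = 2080

φ(2227) = 2080


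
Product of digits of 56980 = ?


5 × 6 × 9 × 8 × 0 = 0


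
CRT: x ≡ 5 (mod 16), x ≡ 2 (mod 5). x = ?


M = 16*5 = 80
M1 = M/16 = 5, M2 = M/5 = 16
M1^(-1) mod 16 = 13, M2^(-1) mod 5 = 1
x = 5*5*13 + 2*16*1 = 357
357 mod 80 = 37
Check: 37 mod 16 = 5 ✓, 37 mod 5 = 2 ✓

x ≡ 37 (mod 80)


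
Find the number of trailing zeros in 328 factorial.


floor(328/5) = 65
floor(328/25) = 13
floor(328/125) = 2
Total = 80

80 trailing zeros


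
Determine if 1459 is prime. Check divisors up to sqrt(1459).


Check divisors up to sqrt(1459) = 38.1969
No divisors found.
1459 is prime.

Yes, 1459 is prime


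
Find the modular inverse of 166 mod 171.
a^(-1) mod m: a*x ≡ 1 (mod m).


Use the extended Euclidean algorithm on (171, 166); each row r = 171*s + 166*t:
r=171, s=1, t=0
r=166, s=0, t=1
q=1: r=5, s=1, t=-1   [171*(1) + 166*(-1) = 5]
q=33: r=1, s=-33, t=34   [171*(-33) + 166*(34) = 1]
q=5: r=0, s=166, t=-171   [171*(166) + 166*(-171) = 0]
GCD = 1 with t = 34, so 166*(34) ≡ 1 (mod 171)
Inverse = 34 mod 171 = 34
Check: 166 * 34 = 5644 ≡ 1 (mod 171)

166^(-1) ≡ 34 (mod 171)


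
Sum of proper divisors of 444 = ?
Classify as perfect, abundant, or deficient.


Proper divisors: 1, 2, 3, 4, 6, 12, 37, 74, 111, 148, 222
Sum = 1 + 2 + 3 + 4 + 6 + 12 + 37 + 74 + 111 + 148 + 222 = 620
620 > 444 → abundant

s(444) = 620 (abundant)


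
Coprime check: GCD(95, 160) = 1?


Euclidean algorithm:
160 = 1 * 95 + 65
95 = 1 * 65 + 30
65 = 2 * 30 + 5
30 = 6 * 5 + 0
GCD(95, 160) = 5

No, not coprime (GCD = 5)


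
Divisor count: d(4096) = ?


4096 = 2^12
d(4096) = (12+1) = 13

13 divisors


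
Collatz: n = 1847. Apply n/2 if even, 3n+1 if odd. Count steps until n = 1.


1847 → 5542 → 2771 → 8314 → 4157 → 12472 → 6236 → 3118 → 1559 → 4678 → 2339 → 7018 → 3509 → 10528 → 5264 → 2632 → 1316 → 658 → 329 → 988 → 494 → 247 → 742 → 371 → 1114 → 557 → 1672 → 836 → 418 → 209 → 628 → 314 → 157 → 472 → 236 → 118 → 59 → 178 → 89 → 268 → 134 → 67 → 202 → 101 → 304 → 152 → 76 → 38 → 19 → 58 → 29 → 88 → 44 → 22 → 11 → 34 → 17 → 52 → 26 → 13 → 40 → 20 → 10 → 5 → 16 → 8 → 4 → 2 → 1
Total steps = 68

68 steps


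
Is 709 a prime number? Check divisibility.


Check divisors up to sqrt(709) = 26.6271
No divisors found.
709 is prime.

Yes, 709 is prime


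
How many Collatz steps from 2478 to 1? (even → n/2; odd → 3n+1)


2478 → 1239 → 3718 → 1859 → 5578 → 2789 → 8368 → 4184 → 2092 → 1046 → 523 → 1570 → 785 → 2356 → 1178 → 589 → 1768 → 884 → 442 → 221 → 664 → 332 → 166 → 83 → 250 → 125 → 376 → 188 → 94 → 47 → 142 → 71 → 214 → 107 → 322 → 161 → 484 → 242 → 121 → 364 → 182 → 91 → 274 → 137 → 412 → 206 → 103 → 310 → 155 → 466 → 233 → 700 → 350 → 175 → 526 → 263 → 790 → 395 → 1186 → 593 → 1780 → 890 → 445 → 1336 → 668 → 334 → 167 → 502 → 251 → 754 → 377 → 1132 → 566 → 283 → 850 → 425 → 1276 → 638 → 319 → 958 → 479 → 1438 → 719 → 2158 → 1079 → 3238 → 1619 → 4858 → 2429 → 7288 → 3644 → 1822 → 911 → 2734 → 1367 → 4102 → 2051 → 6154 → 3077 → 9232 → 4616 → 2308 → 1154 → 577 → 1732 → 866 → 433 → 1300 → 650 → 325 → 976 → 488 → 244 → 122 → 61 → 184 → 92 → 46 → 23 → 70 → 35 → 106 → 53 → 160 → 80 → 40 → 20 → 10 → 5 → 16 → 8 → 4 → 2 → 1
Total steps = 133

133 steps


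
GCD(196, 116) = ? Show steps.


196 = 1 * 116 + 80
116 = 1 * 80 + 36
80 = 2 * 36 + 8
36 = 4 * 8 + 4
8 = 2 * 4 + 0
GCD = 4


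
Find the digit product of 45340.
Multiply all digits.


4 × 5 × 3 × 4 × 0 = 0


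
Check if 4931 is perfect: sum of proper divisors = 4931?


Proper divisors of 4931: 1
Sum = 1 = 1

No, 4931 is not perfect (1 ≠ 4931)


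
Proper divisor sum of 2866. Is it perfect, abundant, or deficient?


Proper divisors: 1, 2, 1433
Sum = 1 + 2 + 1433 = 1436
1436 < 2866 → deficient

s(2866) = 1436 (deficient)


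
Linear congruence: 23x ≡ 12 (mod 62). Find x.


GCD(23, 62) = 1, unique solution
a^(-1) mod 62 = 27
x = 27 * 12 mod 62 = 14

x ≡ 14 (mod 62)


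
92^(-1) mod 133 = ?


Use the extended Euclidean algorithm on (133, 92); each row r = 133*s + 92*t:
r=133, s=1, t=0
r=92, s=0, t=1
q=1: r=41, s=1, t=-1   [133*(1) + 92*(-1) = 41]
q=2: r=10, s=-2, t=3   [133*(-2) + 92*(3) = 10]
q=4: r=1, s=9, t=-13   [133*(9) + 92*(-13) = 1]
q=10: r=0, s=-92, t=133   [133*(-92) + 92*(133) = 0]
GCD = 1 with t = -13, so 92*(-13) ≡ 1 (mod 133)
Inverse = -13 mod 133 = 120
Check: 92 * 120 = 11040 ≡ 1 (mod 133)

92^(-1) ≡ 120 (mod 133)


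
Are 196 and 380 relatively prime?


Euclidean algorithm:
380 = 1 * 196 + 184
196 = 1 * 184 + 12
184 = 15 * 12 + 4
12 = 3 * 4 + 0
GCD(196, 380) = 4

No, not coprime (GCD = 4)


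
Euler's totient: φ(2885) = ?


2885 = 5 × 577
Prime factors: 5, 577
φ(2885) = 2885 × (1-1/5) × (1-1/577)
= 2885 × 4/5 × 576/577 = 2304

φ(2885) = 2304


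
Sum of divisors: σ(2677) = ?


Divisors of 2677: 1, 2677
Sum = 1 + 2677 = 2678

σ(2677) = 2678


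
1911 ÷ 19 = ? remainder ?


1911 = 19 * 100 + 11
Check: 1900 + 11 = 1911

q = 100, r = 11


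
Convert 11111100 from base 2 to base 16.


11111100 (base 2) = 252 (decimal)
252 (decimal) = FC (base 16)


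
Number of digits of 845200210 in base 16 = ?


845200210 in base 16 = 3260BB52
Number of digits = 8

8 digits (base 16)


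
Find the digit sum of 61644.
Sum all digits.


6 + 1 + 6 + 4 + 4 = 21


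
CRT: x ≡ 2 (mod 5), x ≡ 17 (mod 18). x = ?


M = 5*18 = 90
M1 = M/5 = 18, M2 = M/18 = 5
M1^(-1) mod 5 = 2, M2^(-1) mod 18 = 11
x = 2*18*2 + 17*5*11 = 1007
1007 mod 90 = 17
Check: 17 mod 5 = 2 ✓, 17 mod 18 = 17 ✓

x ≡ 17 (mod 90)


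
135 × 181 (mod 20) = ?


135 × 181 = 24435
24435 mod 20 = 15


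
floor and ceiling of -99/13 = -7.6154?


-99/13 = -7.6154
floor = -8
ceil = -7

floor = -8, ceil = -7


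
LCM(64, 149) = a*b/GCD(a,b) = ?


GCD(64, 149) = 1
LCM = 64*149/1 = 9536/1 = 9536

LCM = 9536


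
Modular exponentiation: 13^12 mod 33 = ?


13^1 mod 33 = 13
13^2 mod 33 = 4
13^3 mod 33 = 19
13^4 mod 33 = 16
13^5 mod 33 = 10
13^6 mod 33 = 31
13^7 mod 33 = 7
13^8 mod 33 = 25
13^9 mod 33 = 28
13^10 mod 33 = 1
13^11 mod 33 = 13
13^12 mod 33 = 4


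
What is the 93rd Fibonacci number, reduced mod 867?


F(k) mod 867 for k=1..93:
1, 1, 2, 3, 5, 8, 13, 21, 34, 55, 89, 144, 233, 377, 610, 120, 730, 850, 713, 696, 542, 371, 46, 417, 463, 13, 476, 489, 98, 587, 685, 405, 223, 628, 851, 612, 596, 341, 70, 411, 481, 25, 506, 531, 170, 701, 4, 705, 709, 547, 389, 69, 458, 527, 118, 645, 763, 541, 437, 111, 548, 659, 340, 132, 472, 604, 209, 813, 155, 101, 256, 357, 613, 103, 716, 819, 668, 620, 421, 174, 595, 769, 497, 399, 29, 428, 457, 18, 475, 493, 101, 594, 695
F(93) mod 867 = 695


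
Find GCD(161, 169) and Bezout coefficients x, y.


Tabular extended Euclidean (each row: r = 161*s + 169*t):
r=161, s=1, t=0
r=169, s=0, t=1
q=0: r=161, s=1, t=0   [161*(1) + 169*(0) = 161]
q=1: r=8, s=-1, t=1   [161*(-1) + 169*(1) = 8]
q=20: r=1, s=21, t=-20   [161*(21) + 169*(-20) = 1]
q=8: r=0, s=-169, t=161   [161*(-169) + 169*(161) = 0]
GCD = 1; from the row with r=1: x=21, y=-20
Check: 161*(21) + 169*(-20) = 3381 - 3380 = 1

GCD = 1, x = 21, y = -20


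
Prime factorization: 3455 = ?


3455 / 5 = 691
691 / 691 = 1
3455 = 5 × 691


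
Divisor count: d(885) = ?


885 = 3^1 × 5^1 × 59^1
d(885) = (1+1) × (1+1) × (1+1) = 8

8 divisors


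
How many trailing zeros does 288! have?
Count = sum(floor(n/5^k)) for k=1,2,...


floor(288/5) = 57
floor(288/25) = 11
floor(288/125) = 2
Total = 70

70 trailing zeros


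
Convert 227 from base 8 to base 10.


227 (base 8) = 151 (decimal)
151 (decimal) = 151 (base 10)


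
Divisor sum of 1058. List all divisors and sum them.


Divisors of 1058: 1, 2, 23, 46, 529, 1058
Sum = 1 + 2 + 23 + 46 + 529 + 1058 = 1659

σ(1058) = 1659


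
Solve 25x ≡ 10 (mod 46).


GCD(25, 46) = 1, unique solution
a^(-1) mod 46 = 35
x = 35 * 10 mod 46 = 28

x ≡ 28 (mod 46)


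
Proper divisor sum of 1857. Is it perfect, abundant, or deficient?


Proper divisors: 1, 3, 619
Sum = 1 + 3 + 619 = 623
623 < 1857 → deficient

s(1857) = 623 (deficient)


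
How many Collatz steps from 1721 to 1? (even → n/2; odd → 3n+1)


1721 → 5164 → 2582 → 1291 → 3874 → 1937 → 5812 → 2906 → 1453 → 4360 → 2180 → 1090 → 545 → 1636 → 818 → 409 → 1228 → 614 → 307 → 922 → 461 → 1384 → 692 → 346 → 173 → 520 → 260 → 130 → 65 → 196 → 98 → 49 → 148 → 74 → 37 → 112 → 56 → 28 → 14 → 7 → 22 → 11 → 34 → 17 → 52 → 26 → 13 → 40 → 20 → 10 → 5 → 16 → 8 → 4 → 2 → 1
Total steps = 55

55 steps


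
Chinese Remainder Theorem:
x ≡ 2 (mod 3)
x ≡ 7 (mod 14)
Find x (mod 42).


M = 3*14 = 42
M1 = M/3 = 14, M2 = M/14 = 3
M1^(-1) mod 3 = 2, M2^(-1) mod 14 = 5
x = 2*14*2 + 7*3*5 = 161
161 mod 42 = 35
Check: 35 mod 3 = 2 ✓, 35 mod 14 = 7 ✓

x ≡ 35 (mod 42)


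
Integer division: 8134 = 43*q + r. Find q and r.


8134 = 43 * 189 + 7
Check: 8127 + 7 = 8134

q = 189, r = 7


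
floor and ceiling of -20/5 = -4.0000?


-20/5 = -4.0000
floor = -4
ceil = -4

floor = -4, ceil = -4


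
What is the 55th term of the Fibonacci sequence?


Sequence: 1, 1, 2, 3, 5, 8, 13, 21, 34, 55, 89, 144, 233, 377, 610, 987, 1597, 2584, 4181, 6765, 10946, 17711, 28657, 46368, 75025, 121393, 196418, 317811, 514229, 832040, 1346269, 2178309, 3524578, 5702887, 9227465, 14930352, 24157817, 39088169, 63245986, 102334155, 165580141, 267914296, 433494437, 701408733, 1134903170, 1836311903, 2971215073, 4807526976, 7778742049, 12586269025, 20365011074, 32951280099, 53316291173, 86267571272, 139583862445
F(55) = 139583862445


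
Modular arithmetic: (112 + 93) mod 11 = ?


112 + 93 = 205
205 mod 11 = 7


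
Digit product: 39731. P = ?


3 × 9 × 7 × 3 × 1 = 567


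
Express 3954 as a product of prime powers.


3954 / 2 = 1977
1977 / 3 = 659
659 / 659 = 1
3954 = 2 × 3 × 659


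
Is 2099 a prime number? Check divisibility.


Check divisors up to sqrt(2099) = 45.8148
No divisors found.
2099 is prime.

Yes, 2099 is prime


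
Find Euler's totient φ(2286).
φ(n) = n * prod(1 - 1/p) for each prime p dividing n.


2286 = 2 × 3^2 × 127
Prime factors: 2, 3, 127
φ(2286) = 2286 × (1-1/2) × (1-1/3) × (1-1/127)
= 2286 × 1/2 × 2/3 × 126/127 = 756

φ(2286) = 756


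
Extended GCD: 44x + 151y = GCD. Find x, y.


Tabular extended Euclidean (each row: r = 44*s + 151*t):
r=44, s=1, t=0
r=151, s=0, t=1
q=0: r=44, s=1, t=0   [44*(1) + 151*(0) = 44]
q=3: r=19, s=-3, t=1   [44*(-3) + 151*(1) = 19]
q=2: r=6, s=7, t=-2   [44*(7) + 151*(-2) = 6]
q=3: r=1, s=-24, t=7   [44*(-24) + 151*(7) = 1]
q=6: r=0, s=151, t=-44   [44*(151) + 151*(-44) = 0]
GCD = 1; from the row with r=1: x=-24, y=7
Check: 44*(-24) + 151*(7) = -1056 + 1057 = 1

GCD = 1, x = -24, y = 7


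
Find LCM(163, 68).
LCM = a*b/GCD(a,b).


GCD(163, 68) = 1
LCM = 163*68/1 = 11084/1 = 11084

LCM = 11084


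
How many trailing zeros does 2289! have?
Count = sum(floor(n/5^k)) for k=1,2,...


floor(2289/5) = 457
floor(2289/25) = 91
floor(2289/125) = 18
floor(2289/625) = 3
Total = 569

569 trailing zeros


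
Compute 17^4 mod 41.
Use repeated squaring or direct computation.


17^1 mod 41 = 17
17^2 mod 41 = 2
17^3 mod 41 = 34
17^4 mod 41 = 4


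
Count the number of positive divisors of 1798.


1798 = 2^1 × 29^1 × 31^1
d(1798) = (1+1) × (1+1) × (1+1) = 8

8 divisors


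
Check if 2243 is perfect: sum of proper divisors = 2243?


Proper divisors of 2243: 1
Sum = 1 = 1

No, 2243 is not perfect (1 ≠ 2243)


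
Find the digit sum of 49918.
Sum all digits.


4 + 9 + 9 + 1 + 8 = 31


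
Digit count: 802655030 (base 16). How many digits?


802655030 in base 16 = 2FD78B36
Number of digits = 8

8 digits (base 16)


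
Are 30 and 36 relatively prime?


Euclidean algorithm:
36 = 1 * 30 + 6
30 = 5 * 6 + 0
GCD(30, 36) = 6

No, not coprime (GCD = 6)


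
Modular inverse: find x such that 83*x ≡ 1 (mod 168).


Use the extended Euclidean algorithm on (168, 83); each row r = 168*s + 83*t:
r=168, s=1, t=0
r=83, s=0, t=1
q=2: r=2, s=1, t=-2   [168*(1) + 83*(-2) = 2]
q=41: r=1, s=-41, t=83   [168*(-41) + 83*(83) = 1]
q=2: r=0, s=83, t=-168   [168*(83) + 83*(-168) = 0]
GCD = 1 with t = 83, so 83*(83) ≡ 1 (mod 168)
Inverse = 83 mod 168 = 83
Check: 83 * 83 = 6889 ≡ 1 (mod 168)

83^(-1) ≡ 83 (mod 168)


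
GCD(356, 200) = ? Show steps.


356 = 1 * 200 + 156
200 = 1 * 156 + 44
156 = 3 * 44 + 24
44 = 1 * 24 + 20
24 = 1 * 20 + 4
20 = 5 * 4 + 0
GCD = 4


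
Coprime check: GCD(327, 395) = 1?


Euclidean algorithm:
395 = 1 * 327 + 68
327 = 4 * 68 + 55
68 = 1 * 55 + 13
55 = 4 * 13 + 3
13 = 4 * 3 + 1
3 = 3 * 1 + 0
GCD(327, 395) = 1

Yes, coprime (GCD = 1)


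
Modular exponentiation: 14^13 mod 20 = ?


14^1 mod 20 = 14
14^2 mod 20 = 16
14^3 mod 20 = 4
14^4 mod 20 = 16
14^5 mod 20 = 4
14^6 mod 20 = 16
14^7 mod 20 = 4
14^8 mod 20 = 16
14^9 mod 20 = 4
14^10 mod 20 = 16
14^11 mod 20 = 4
14^12 mod 20 = 16
14^13 mod 20 = 4


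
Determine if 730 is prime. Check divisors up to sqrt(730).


730 / 2 = 365 (exact division)
730 is NOT prime.

No, 730 is not prime


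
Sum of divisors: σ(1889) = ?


Divisors of 1889: 1, 1889
Sum = 1 + 1889 = 1890

σ(1889) = 1890


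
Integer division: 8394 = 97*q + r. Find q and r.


8394 = 97 * 86 + 52
Check: 8342 + 52 = 8394

q = 86, r = 52


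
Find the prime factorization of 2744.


2744 / 2 = 1372
1372 / 2 = 686
686 / 2 = 343
343 / 7 = 49
49 / 7 = 7
7 / 7 = 1
2744 = 2^3 × 7^3


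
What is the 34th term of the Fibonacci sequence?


Sequence: 1, 1, 2, 3, 5, 8, 13, 21, 34, 55, 89, 144, 233, 377, 610, 987, 1597, 2584, 4181, 6765, 10946, 17711, 28657, 46368, 75025, 121393, 196418, 317811, 514229, 832040, 1346269, 2178309, 3524578, 5702887
F(34) = 5702887


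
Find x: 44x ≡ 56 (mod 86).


GCD(44, 86) = 2 divides 56
Divide: 22x ≡ 28 (mod 43)
x ≡ 13 (mod 43)


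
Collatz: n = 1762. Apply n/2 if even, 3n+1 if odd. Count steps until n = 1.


1762 → 881 → 2644 → 1322 → 661 → 1984 → 992 → 496 → 248 → 124 → 62 → 31 → 94 → 47 → 142 → 71 → 214 → 107 → 322 → 161 → 484 → 242 → 121 → 364 → 182 → 91 → 274 → 137 → 412 → 206 → 103 → 310 → 155 → 466 → 233 → 700 → 350 → 175 → 526 → 263 → 790 → 395 → 1186 → 593 → 1780 → 890 → 445 → 1336 → 668 → 334 → 167 → 502 → 251 → 754 → 377 → 1132 → 566 → 283 → 850 → 425 → 1276 → 638 → 319 → 958 → 479 → 1438 → 719 → 2158 → 1079 → 3238 → 1619 → 4858 → 2429 → 7288 → 3644 → 1822 → 911 → 2734 → 1367 → 4102 → 2051 → 6154 → 3077 → 9232 → 4616 → 2308 → 1154 → 577 → 1732 → 866 → 433 → 1300 → 650 → 325 → 976 → 488 → 244 → 122 → 61 → 184 → 92 → 46 → 23 → 70 → 35 → 106 → 53 → 160 → 80 → 40 → 20 → 10 → 5 → 16 → 8 → 4 → 2 → 1
Total steps = 117

117 steps


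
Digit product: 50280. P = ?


5 × 0 × 2 × 8 × 0 = 0


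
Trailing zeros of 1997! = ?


floor(1997/5) = 399
floor(1997/25) = 79
floor(1997/125) = 15
floor(1997/625) = 3
Total = 496

496 trailing zeros


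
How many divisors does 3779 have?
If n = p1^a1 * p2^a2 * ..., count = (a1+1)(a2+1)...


3779 = 3779^1
d(3779) = (1+1) = 2

2 divisors


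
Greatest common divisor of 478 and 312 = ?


478 = 1 * 312 + 166
312 = 1 * 166 + 146
166 = 1 * 146 + 20
146 = 7 * 20 + 6
20 = 3 * 6 + 2
6 = 3 * 2 + 0
GCD = 2


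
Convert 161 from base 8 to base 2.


161 (base 8) = 113 (decimal)
113 (decimal) = 1110001 (base 2)


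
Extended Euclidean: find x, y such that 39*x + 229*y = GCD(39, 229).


Tabular extended Euclidean (each row: r = 39*s + 229*t):
r=39, s=1, t=0
r=229, s=0, t=1
q=0: r=39, s=1, t=0   [39*(1) + 229*(0) = 39]
q=5: r=34, s=-5, t=1   [39*(-5) + 229*(1) = 34]
q=1: r=5, s=6, t=-1   [39*(6) + 229*(-1) = 5]
q=6: r=4, s=-41, t=7   [39*(-41) + 229*(7) = 4]
q=1: r=1, s=47, t=-8   [39*(47) + 229*(-8) = 1]
q=4: r=0, s=-229, t=39   [39*(-229) + 229*(39) = 0]
GCD = 1; from the row with r=1: x=47, y=-8
Check: 39*(47) + 229*(-8) = 1833 - 1832 = 1

GCD = 1, x = 47, y = -8


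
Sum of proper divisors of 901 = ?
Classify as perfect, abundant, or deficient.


Proper divisors: 1, 17, 53
Sum = 1 + 17 + 53 = 71
71 < 901 → deficient

s(901) = 71 (deficient)


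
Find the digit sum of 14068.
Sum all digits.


1 + 4 + 0 + 6 + 8 = 19


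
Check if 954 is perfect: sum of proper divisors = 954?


Proper divisors of 954: 1, 2, 3, 6, 9, 18, 53, 106, 159, 318, 477
Sum = 1 + 2 + 3 + 6 + 9 + 18 + 53 + 106 + 159 + 318 + 477 = 1152

No, 954 is not perfect (1152 ≠ 954)


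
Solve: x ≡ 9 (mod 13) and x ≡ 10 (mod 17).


M = 13*17 = 221
M1 = M/13 = 17, M2 = M/17 = 13
M1^(-1) mod 13 = 10, M2^(-1) mod 17 = 4
x = 9*17*10 + 10*13*4 = 2050
2050 mod 221 = 61
Check: 61 mod 13 = 9 ✓, 61 mod 17 = 10 ✓

x ≡ 61 (mod 221)


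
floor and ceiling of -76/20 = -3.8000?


-76/20 = -3.8000
floor = -4
ceil = -3

floor = -4, ceil = -3


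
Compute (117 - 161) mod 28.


117 - 161 = -44
-44 mod 28 = 12


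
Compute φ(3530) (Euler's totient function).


3530 = 2 × 5 × 353
Prime factors: 2, 5, 353
φ(3530) = 3530 × (1-1/2) × (1-1/5) × (1-1/353)
= 3530 × 1/2 × 4/5 × 352/353 = 1408

φ(3530) = 1408


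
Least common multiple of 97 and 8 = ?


GCD(97, 8) = 1
LCM = 97*8/1 = 776/1 = 776

LCM = 776


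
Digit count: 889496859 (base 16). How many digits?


889496859 in base 16 = 3504A51B
Number of digits = 8

8 digits (base 16)


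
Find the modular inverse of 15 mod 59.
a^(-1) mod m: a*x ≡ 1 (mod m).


Use the extended Euclidean algorithm on (59, 15); each row r = 59*s + 15*t:
r=59, s=1, t=0
r=15, s=0, t=1
q=3: r=14, s=1, t=-3   [59*(1) + 15*(-3) = 14]
q=1: r=1, s=-1, t=4   [59*(-1) + 15*(4) = 1]
q=14: r=0, s=15, t=-59   [59*(15) + 15*(-59) = 0]
GCD = 1 with t = 4, so 15*(4) ≡ 1 (mod 59)
Inverse = 4 mod 59 = 4
Check: 15 * 4 = 60 ≡ 1 (mod 59)

15^(-1) ≡ 4 (mod 59)


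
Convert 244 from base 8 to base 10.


244 (base 8) = 164 (decimal)
164 (decimal) = 164 (base 10)


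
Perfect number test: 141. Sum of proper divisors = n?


Proper divisors of 141: 1, 3, 47
Sum = 1 + 3 + 47 = 51

No, 141 is not perfect (51 ≠ 141)


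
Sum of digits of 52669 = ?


5 + 2 + 6 + 6 + 9 = 28


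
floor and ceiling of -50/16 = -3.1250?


-50/16 = -3.1250
floor = -4
ceil = -3

floor = -4, ceil = -3


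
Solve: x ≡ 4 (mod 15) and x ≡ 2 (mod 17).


M = 15*17 = 255
M1 = M/15 = 17, M2 = M/17 = 15
M1^(-1) mod 15 = 8, M2^(-1) mod 17 = 8
x = 4*17*8 + 2*15*8 = 784
784 mod 255 = 19
Check: 19 mod 15 = 4 ✓, 19 mod 17 = 2 ✓

x ≡ 19 (mod 255)


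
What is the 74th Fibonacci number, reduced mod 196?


F(k) mod 196 for k=1..74:
1, 1, 2, 3, 5, 8, 13, 21, 34, 55, 89, 144, 37, 181, 22, 7, 29, 36, 65, 101, 166, 71, 41, 112, 153, 69, 26, 95, 121, 20, 141, 161, 106, 71, 177, 52, 33, 85, 118, 7, 125, 132, 61, 193, 58, 55, 113, 168, 85, 57, 142, 3, 145, 148, 97, 49, 146, 195, 145, 144, 93, 41, 134, 175, 113, 92, 9, 101, 110, 15, 125, 140, 69, 13
F(74) mod 196 = 13


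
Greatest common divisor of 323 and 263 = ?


323 = 1 * 263 + 60
263 = 4 * 60 + 23
60 = 2 * 23 + 14
23 = 1 * 14 + 9
14 = 1 * 9 + 5
9 = 1 * 5 + 4
5 = 1 * 4 + 1
4 = 4 * 1 + 0
GCD = 1


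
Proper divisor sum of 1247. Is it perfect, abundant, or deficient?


Proper divisors: 1, 29, 43
Sum = 1 + 29 + 43 = 73
73 < 1247 → deficient

s(1247) = 73 (deficient)


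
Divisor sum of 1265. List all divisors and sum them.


Divisors of 1265: 1, 5, 11, 23, 55, 115, 253, 1265
Sum = 1 + 5 + 11 + 23 + 55 + 115 + 253 + 1265 = 1728

σ(1265) = 1728


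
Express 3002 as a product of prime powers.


3002 / 2 = 1501
1501 / 19 = 79
79 / 79 = 1
3002 = 2 × 19 × 79


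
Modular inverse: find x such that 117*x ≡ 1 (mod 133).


Use the extended Euclidean algorithm on (133, 117); each row r = 133*s + 117*t:
r=133, s=1, t=0
r=117, s=0, t=1
q=1: r=16, s=1, t=-1   [133*(1) + 117*(-1) = 16]
q=7: r=5, s=-7, t=8   [133*(-7) + 117*(8) = 5]
q=3: r=1, s=22, t=-25   [133*(22) + 117*(-25) = 1]
q=5: r=0, s=-117, t=133   [133*(-117) + 117*(133) = 0]
GCD = 1 with t = -25, so 117*(-25) ≡ 1 (mod 133)
Inverse = -25 mod 133 = 108
Check: 117 * 108 = 12636 ≡ 1 (mod 133)

117^(-1) ≡ 108 (mod 133)


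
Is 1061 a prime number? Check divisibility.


Check divisors up to sqrt(1061) = 32.5730
No divisors found.
1061 is prime.

Yes, 1061 is prime


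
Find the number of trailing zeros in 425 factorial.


floor(425/5) = 85
floor(425/25) = 17
floor(425/125) = 3
Total = 105

105 trailing zeros


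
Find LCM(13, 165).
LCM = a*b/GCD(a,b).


GCD(13, 165) = 1
LCM = 13*165/1 = 2145/1 = 2145

LCM = 2145


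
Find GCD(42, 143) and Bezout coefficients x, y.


Tabular extended Euclidean (each row: r = 42*s + 143*t):
r=42, s=1, t=0
r=143, s=0, t=1
q=0: r=42, s=1, t=0   [42*(1) + 143*(0) = 42]
q=3: r=17, s=-3, t=1   [42*(-3) + 143*(1) = 17]
q=2: r=8, s=7, t=-2   [42*(7) + 143*(-2) = 8]
q=2: r=1, s=-17, t=5   [42*(-17) + 143*(5) = 1]
q=8: r=0, s=143, t=-42   [42*(143) + 143*(-42) = 0]
GCD = 1; from the row with r=1: x=-17, y=5
Check: 42*(-17) + 143*(5) = -714 + 715 = 1

GCD = 1, x = -17, y = 5


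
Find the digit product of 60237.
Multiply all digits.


6 × 0 × 2 × 3 × 7 = 0


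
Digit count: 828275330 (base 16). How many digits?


828275330 in base 16 = 315E7A82
Number of digits = 8

8 digits (base 16)


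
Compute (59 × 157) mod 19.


59 × 157 = 9263
9263 mod 19 = 10


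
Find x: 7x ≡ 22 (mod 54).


GCD(7, 54) = 1, unique solution
a^(-1) mod 54 = 31
x = 31 * 22 mod 54 = 34

x ≡ 34 (mod 54)


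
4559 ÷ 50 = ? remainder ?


4559 = 50 * 91 + 9
Check: 4550 + 9 = 4559

q = 91, r = 9


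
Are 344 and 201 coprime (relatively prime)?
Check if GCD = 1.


Euclidean algorithm:
344 = 1 * 201 + 143
201 = 1 * 143 + 58
143 = 2 * 58 + 27
58 = 2 * 27 + 4
27 = 6 * 4 + 3
4 = 1 * 3 + 1
3 = 3 * 1 + 0
GCD(344, 201) = 1

Yes, coprime (GCD = 1)


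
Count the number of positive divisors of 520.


520 = 2^3 × 5^1 × 13^1
d(520) = (3+1) × (1+1) × (1+1) = 16

16 divisors


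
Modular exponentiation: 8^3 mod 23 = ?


8^1 mod 23 = 8
8^2 mod 23 = 18
8^3 mod 23 = 6


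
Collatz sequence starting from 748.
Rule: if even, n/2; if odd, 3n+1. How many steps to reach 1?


748 → 374 → 187 → 562 → 281 → 844 → 422 → 211 → 634 → 317 → 952 → 476 → 238 → 119 → 358 → 179 → 538 → 269 → 808 → 404 → 202 → 101 → 304 → 152 → 76 → 38 → 19 → 58 → 29 → 88 → 44 → 22 → 11 → 34 → 17 → 52 → 26 → 13 → 40 → 20 → 10 → 5 → 16 → 8 → 4 → 2 → 1
Total steps = 46

46 steps


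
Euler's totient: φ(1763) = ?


1763 = 41 × 43
Prime factors: 41, 43
φ(1763) = 1763 × (1-1/41) × (1-1/43)
= 1763 × 40/41 × 42/43 = 1680

φ(1763) = 1680


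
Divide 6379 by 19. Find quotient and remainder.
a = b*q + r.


6379 = 19 * 335 + 14
Check: 6365 + 14 = 6379

q = 335, r = 14


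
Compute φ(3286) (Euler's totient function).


3286 = 2 × 31 × 53
Prime factors: 2, 31, 53
φ(3286) = 3286 × (1-1/2) × (1-1/31) × (1-1/53)
= 3286 × 1/2 × 30/31 × 52/53 = 1560

φ(3286) = 1560


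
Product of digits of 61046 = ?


6 × 1 × 0 × 4 × 6 = 0


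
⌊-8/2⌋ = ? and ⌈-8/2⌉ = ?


-8/2 = -4.0000
floor = -4
ceil = -4

floor = -4, ceil = -4


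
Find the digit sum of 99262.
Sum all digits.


9 + 9 + 2 + 6 + 2 = 28


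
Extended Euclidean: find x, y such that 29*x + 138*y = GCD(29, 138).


Tabular extended Euclidean (each row: r = 29*s + 138*t):
r=29, s=1, t=0
r=138, s=0, t=1
q=0: r=29, s=1, t=0   [29*(1) + 138*(0) = 29]
q=4: r=22, s=-4, t=1   [29*(-4) + 138*(1) = 22]
q=1: r=7, s=5, t=-1   [29*(5) + 138*(-1) = 7]
q=3: r=1, s=-19, t=4   [29*(-19) + 138*(4) = 1]
q=7: r=0, s=138, t=-29   [29*(138) + 138*(-29) = 0]
GCD = 1; from the row with r=1: x=-19, y=4
Check: 29*(-19) + 138*(4) = -551 + 552 = 1

GCD = 1, x = -19, y = 4
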